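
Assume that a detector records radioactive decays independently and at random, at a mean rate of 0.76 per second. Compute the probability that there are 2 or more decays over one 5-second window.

0.8926

Over the interval, μ = 0.76 × 5 = 3.8 (a 5-second window = 5 seconds).
P(N ≥ 2) = 1 − P(N ≤ 1) = 1 − Σ_{j=0}^{1} e^(−μ) μ^j/j! ≈ 0.8926.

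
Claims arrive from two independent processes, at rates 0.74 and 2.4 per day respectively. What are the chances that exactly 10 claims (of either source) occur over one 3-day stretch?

Independent Poisson processes superpose: combined rate λ = 0.74 + 2.4 = 3.14 per day.
Over the interval, μ = 3.14 × 3 = 9.42 (a 3-day stretch = 3 days).
P(N = 10) = e^(−9.42) · 9.42^10/10! ≈ 0.1229.

0.1229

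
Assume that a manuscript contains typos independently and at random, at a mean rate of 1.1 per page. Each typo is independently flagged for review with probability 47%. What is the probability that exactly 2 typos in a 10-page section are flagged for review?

Thinning: the typos that are flagged for review themselves form a Poisson process with rate 0.47 × 1.1 = 0.517 per page.
Over the interval, μ = 0.517 × 10 = 5.17 (a 10-page section = 10 pages).
P(N = 2) = e^(−5.17) · 5.17^2/2! ≈ 0.0760.

0.0760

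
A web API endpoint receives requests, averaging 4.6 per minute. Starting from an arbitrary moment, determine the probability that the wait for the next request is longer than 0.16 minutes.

0.4790

The wait for the next event is exponential with rate λ = 4.6 per minute.
P(T > 0.16) = e^(−λt) = e^(−4.6 × 0.16) = e^(−0.736) ≈ 0.4790.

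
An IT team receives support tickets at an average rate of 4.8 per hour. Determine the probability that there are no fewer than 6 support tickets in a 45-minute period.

0.1559

Over the interval, μ = 4.8 × 0.75 = 3.6 (a 45-minute period = 0.75 hours).
P(N ≥ 6) = 1 − P(N ≤ 5) = 1 − Σ_{j=0}^{5} e^(−μ) μ^j/j! ≈ 0.1559.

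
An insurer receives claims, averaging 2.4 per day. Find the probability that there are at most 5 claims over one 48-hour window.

0.6510

Over the interval, μ = 2.4 × 2 = 4.8 (a 48-hour window = 2 days).
P(N ≤ 5) = Σ_{j=0}^{5} e^(−μ) μ^j/j! ≈ 0.6510.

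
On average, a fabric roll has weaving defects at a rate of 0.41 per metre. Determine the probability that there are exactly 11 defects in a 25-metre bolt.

0.1162

Over the interval, μ = 0.41 × 25 = 10.25 (a 25-metre bolt = 25 metres).
P(N = 11) = e^(−μ) μ^11/11! = e^(−10.25) · 10.25^11/39916800 ≈ 0.1162.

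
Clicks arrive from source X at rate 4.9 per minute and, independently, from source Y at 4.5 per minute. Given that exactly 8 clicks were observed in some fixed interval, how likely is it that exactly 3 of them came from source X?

Given the total, each event is independently from source X with probability p = λ_X/(λ_X+λ_Y) = 4.9/9.4 ≈ 0.5213.
So K ~ Binomial(8, 4.9/9.4): P(K = 3) = C(8,3) · (4.9/9.4)^3 · (4.5/9.4)^5 ≈ 0.1994.

0.1994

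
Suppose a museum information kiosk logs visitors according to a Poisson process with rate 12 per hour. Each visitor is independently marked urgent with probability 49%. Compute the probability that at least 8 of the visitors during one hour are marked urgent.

0.2397

Thinning: the visitors that are marked urgent themselves form a Poisson process with rate 0.49 × 12 = 5.88 per hour.
So μ = 5.88.
P(N ≥ 8) = 1 − P(N ≤ 7) ≈ 0.2397.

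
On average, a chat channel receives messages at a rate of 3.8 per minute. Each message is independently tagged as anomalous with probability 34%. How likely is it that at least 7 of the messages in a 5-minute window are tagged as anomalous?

Thinning: the messages that are tagged as anomalous themselves form a Poisson process with rate 0.34 × 3.8 = 1.292 per minute.
Over the interval, μ = 1.292 × 5 = 6.46 (a 5-minute window = 5 minutes).
P(N ≥ 7) = 1 − P(N ≤ 6) ≈ 0.4672.

0.4672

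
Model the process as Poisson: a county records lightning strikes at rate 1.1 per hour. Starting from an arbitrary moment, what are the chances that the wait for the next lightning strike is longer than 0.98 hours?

The wait for the next event is exponential with rate λ = 1.1 per hour.
P(T > 0.98) = e^(−λt) = e^(−1.1 × 0.98) = e^(−1.078) ≈ 0.3403.

0.3403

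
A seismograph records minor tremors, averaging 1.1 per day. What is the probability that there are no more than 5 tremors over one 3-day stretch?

Over the interval, μ = 1.1 × 3 = 3.3 (a 3-day stretch = 3 days).
P(N ≤ 5) = Σ_{j=0}^{5} e^(−μ) μ^j/j! ≈ 0.8829.

0.8829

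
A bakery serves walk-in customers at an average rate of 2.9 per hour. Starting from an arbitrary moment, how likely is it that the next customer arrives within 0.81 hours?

0.9045

Inter-arrival times are exponential with rate λ = 2.9 per hour.
P(T ≤ 0.81) = 1 − e^(−λt) = 1 − e^(−2.9 × 0.81) = 1 − e^(−2.349) ≈ 0.9045.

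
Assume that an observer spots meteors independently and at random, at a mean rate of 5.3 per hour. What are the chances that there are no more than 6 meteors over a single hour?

With mean μ = 5.3 per hour,
P(N ≤ 6) = Σ_{j=0}^{6} e^(−μ) μ^j/j! ≈ 0.7171.

0.7171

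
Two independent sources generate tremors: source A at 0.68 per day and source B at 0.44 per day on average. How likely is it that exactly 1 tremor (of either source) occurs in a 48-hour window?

Independent Poisson processes superpose: combined rate λ = 0.68 + 0.44 = 1.12 per day.
Over the interval, μ = 1.12 × 2 = 2.24 (a 48-hour window = 2 days).
P(N = 1) = e^(−2.24) · 2.24^1/1! ≈ 0.2385.

0.2385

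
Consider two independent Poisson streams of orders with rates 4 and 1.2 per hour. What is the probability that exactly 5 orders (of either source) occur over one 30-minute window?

Independent Poisson processes superpose: combined rate λ = 4 + 1.2 = 5.2 per hour.
Over the interval, μ = 5.2 × 0.5 = 2.6 (a 30-minute window = 0.5 hours).
P(N = 5) = e^(−2.6) · 2.6^5/5! ≈ 0.0735.

0.0735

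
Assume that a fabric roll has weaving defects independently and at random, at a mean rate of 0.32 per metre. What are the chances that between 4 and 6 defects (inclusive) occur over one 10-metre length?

0.3529

Over the interval, μ = 0.32 × 10 = 3.2 (a 10-metre length = 10 metres).
P(4 ≤ N ≤ 6) = Σ_{j=4}^{6} e^(−3.2) · 3.2^j/j! ≈ 0.3529.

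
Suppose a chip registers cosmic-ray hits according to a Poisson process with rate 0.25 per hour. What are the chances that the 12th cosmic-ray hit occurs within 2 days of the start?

0.5384

Over the interval, μ = 0.25 × 48 = 12 (2 days = 48 hours).
The 12th arrival falls in the interval iff at least 12 events occur there: P(S_12 ≤ t) = P(N ≥ 12) = 1 − P(N ≤ 11) ≈ 0.5384.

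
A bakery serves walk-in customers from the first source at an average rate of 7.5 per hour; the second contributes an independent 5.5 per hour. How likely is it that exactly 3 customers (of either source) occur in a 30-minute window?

Independent Poisson processes superpose: combined rate λ = 7.5 + 5.5 = 13 per hour.
Over the interval, μ = 13 × 0.5 = 6.5 (a 30-minute window = 0.5 hours).
P(N = 3) = e^(−6.5) · 6.5^3/3! ≈ 0.0688.

0.0688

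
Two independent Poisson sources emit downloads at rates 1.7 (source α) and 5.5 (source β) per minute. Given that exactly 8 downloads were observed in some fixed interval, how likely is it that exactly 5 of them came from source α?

Given the total, each event is independently from source α with probability p = λ_α/(λ_α+λ_β) = 1.7/7.2 ≈ 0.2361.
So K ~ Binomial(8, 1.7/7.2): P(K = 5) = C(8,5) · (1.7/7.2)^5 · (5.5/7.2)^3 ≈ 0.0183.

0.0183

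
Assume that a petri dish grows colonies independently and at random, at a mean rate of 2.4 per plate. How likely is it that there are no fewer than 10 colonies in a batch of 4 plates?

0.4911

Over the interval, μ = 2.4 × 4 = 9.6 (a batch of 4 plates = 4 plates).
P(N ≥ 10) = 1 − P(N ≤ 9) = 1 − Σ_{j=0}^{9} e^(−μ) μ^j/j! ≈ 0.4911.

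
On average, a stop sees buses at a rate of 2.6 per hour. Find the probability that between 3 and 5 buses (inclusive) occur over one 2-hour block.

Over the interval, μ = 2.6 × 2 = 5.2 (a 2-hour block = 2 hours).
P(3 ≤ N ≤ 5) = Σ_{j=3}^{5} e^(−5.2) · 5.2^j/j! ≈ 0.4721.

0.4721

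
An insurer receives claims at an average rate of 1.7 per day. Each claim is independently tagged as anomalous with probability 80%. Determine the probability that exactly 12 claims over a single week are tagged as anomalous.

Thinning: the claims that are tagged as anomalous themselves form a Poisson process with rate 0.8 × 1.7 = 1.36 per day.
Over the interval, μ = 1.36 × 7 = 9.52 (a week = 7 days).
P(N = 12) = e^(−9.52) · 9.52^12/12! ≈ 0.0849.

0.0849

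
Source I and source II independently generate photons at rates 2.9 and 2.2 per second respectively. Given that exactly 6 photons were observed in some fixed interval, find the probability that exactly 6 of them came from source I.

0.0338

Given the total, each event is independently from source I with probability p = λ_I/(λ_I+λ_II) = 2.9/5.1 ≈ 0.5686.
So K ~ Binomial(6, 2.9/5.1): P(K = 6) = C(6,6) · (2.9/5.1)^6 · (2.2/5.1)^0 ≈ 0.0338.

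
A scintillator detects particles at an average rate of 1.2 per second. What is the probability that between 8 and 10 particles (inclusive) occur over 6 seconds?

Over the interval, μ = 1.2 × 6 = 7.2 (6 seconds).
P(8 ≤ N ≤ 10) = Σ_{j=8}^{10} e^(−7.2) · 7.2^j/j! ≈ 0.3177.

0.3177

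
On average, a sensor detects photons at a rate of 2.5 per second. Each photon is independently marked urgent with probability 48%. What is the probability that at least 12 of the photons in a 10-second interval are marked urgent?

Thinning: the photons that are marked urgent themselves form a Poisson process with rate 0.48 × 2.5 = 1.2 per second.
Over the interval, μ = 1.2 × 10 = 12 (a 10-second interval = 10 seconds).
P(N ≥ 12) = 1 − P(N ≤ 11) ≈ 0.5384.

0.5384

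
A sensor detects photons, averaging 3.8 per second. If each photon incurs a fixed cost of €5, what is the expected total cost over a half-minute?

€570

E[N] = 3.8 × 30 = 114 (a half-minute = 30 seconds); E[cost] = 114 × €5 = €570.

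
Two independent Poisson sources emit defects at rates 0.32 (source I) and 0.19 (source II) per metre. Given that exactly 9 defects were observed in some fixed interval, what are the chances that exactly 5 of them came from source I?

Given the total, each event is independently from source I with probability p = λ_I/(λ_I+λ_II) = 0.32/0.51 ≈ 0.6275.
So K ~ Binomial(9, 0.32/0.51): P(K = 5) = C(9,5) · (0.32/0.51)^5 · (0.19/0.51)^4 ≈ 0.2360.

0.2360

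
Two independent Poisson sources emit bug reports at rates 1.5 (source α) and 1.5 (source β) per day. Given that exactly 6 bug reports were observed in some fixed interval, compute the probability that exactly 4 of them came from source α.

Given the total, each event is independently from source α with probability p = λ_α/(λ_α+λ_β) = 1.5/3 = 0.5000.
So K ~ Binomial(6, 1.5/3): P(K = 4) = C(6,4) · (1.5/3)^4 · (1.5/3)^2 ≈ 0.2344.

0.2344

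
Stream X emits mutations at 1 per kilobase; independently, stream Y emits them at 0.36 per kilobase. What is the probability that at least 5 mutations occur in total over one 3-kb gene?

0.3868

Independent Poisson processes superpose: combined rate λ = 1 + 0.36 = 1.36 per kilobase.
Over the interval, μ = 1.36 × 3 = 4.08 (a 3-kb gene = 3 kilobases).
P(N ≥ 5) = 1 − P(N ≤ 4) ≈ 0.3868.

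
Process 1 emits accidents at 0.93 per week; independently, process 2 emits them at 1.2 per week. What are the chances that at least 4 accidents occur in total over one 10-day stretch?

0.3624

Independent Poisson processes superpose: combined rate λ = 0.93 + 1.2 = 2.13 per week.
Over the interval, μ = 2.13 × 10/7 ≈ 3.04286 (a 10-day stretch = 10/7 weeks).
P(N ≥ 4) = 1 − P(N ≤ 3) ≈ 0.3624.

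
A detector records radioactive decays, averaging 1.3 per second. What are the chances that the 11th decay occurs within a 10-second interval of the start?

0.7483

Over the interval, μ = 1.3 × 10 = 13 (a 10-second interval = 10 seconds).
The 11th arrival falls in the interval iff at least 11 events occur there: P(S_11 ≤ t) = P(N ≥ 11) = 1 − P(N ≤ 10) ≈ 0.7483.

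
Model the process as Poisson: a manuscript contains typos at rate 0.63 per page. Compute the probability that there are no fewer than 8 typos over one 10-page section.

0.2983

Over the interval, μ = 0.63 × 10 = 6.3 (a 10-page section = 10 pages).
P(N ≥ 8) = 1 − P(N ≤ 7) = 1 − Σ_{j=0}^{7} e^(−μ) μ^j/j! ≈ 0.2983.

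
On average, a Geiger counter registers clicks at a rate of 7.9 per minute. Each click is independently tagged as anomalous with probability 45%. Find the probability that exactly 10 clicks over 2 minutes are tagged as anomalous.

Thinning: the clicks that are tagged as anomalous themselves form a Poisson process with rate 0.45 × 7.9 = 3.555 per minute.
Over the interval, μ = 3.555 × 2 = 7.11 (2 minutes).
P(N = 10) = e^(−7.11) · 7.11^10/10! ≈ 0.0743.

0.0743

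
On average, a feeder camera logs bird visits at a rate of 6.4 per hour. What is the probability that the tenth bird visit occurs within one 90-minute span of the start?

Over the interval, μ = 6.4 × 1.5 = 9.6 (a 90-minute span = 1.5 hours).
The tenth arrival falls in the interval iff at least 10 events occur there: P(S_10 ≤ t) = P(N ≥ 10) = 1 − P(N ≤ 9) ≈ 0.4911.

0.4911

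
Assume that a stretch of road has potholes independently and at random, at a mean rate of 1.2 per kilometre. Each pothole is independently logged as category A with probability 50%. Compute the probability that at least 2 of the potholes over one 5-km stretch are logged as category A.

0.8009

Thinning: the potholes that are logged as category A themselves form a Poisson process with rate 0.5 × 1.2 = 0.6 per kilometre.
Over the interval, μ = 0.6 × 5 = 3 (a 5-km stretch = 5 kilometres).
P(N ≥ 2) = 1 − P(N ≤ 1) ≈ 0.8009.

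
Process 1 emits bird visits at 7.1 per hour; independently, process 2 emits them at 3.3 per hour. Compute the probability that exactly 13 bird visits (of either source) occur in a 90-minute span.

0.0874

Independent Poisson processes superpose: combined rate λ = 7.1 + 3.3 = 10.4 per hour.
Over the interval, μ = 10.4 × 1.5 = 15.6 (a 90-minute span = 1.5 hours).
P(N = 13) = e^(−15.6) · 15.6^13/13! ≈ 0.0874.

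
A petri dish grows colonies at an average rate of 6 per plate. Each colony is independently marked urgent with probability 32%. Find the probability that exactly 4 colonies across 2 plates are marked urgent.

Thinning: the colonies that are marked urgent themselves form a Poisson process with rate 0.32 × 6 = 1.92 per plate.
Over the interval, μ = 1.92 × 2 = 3.84 (2 plates).
P(N = 4) = e^(−3.84) · 3.84^4/4! ≈ 0.1947.

0.1947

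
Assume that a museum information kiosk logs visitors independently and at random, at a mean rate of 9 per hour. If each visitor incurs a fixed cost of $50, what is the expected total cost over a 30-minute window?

$225

E[N] = 9 × 0.5 = 4.5 (a 30-minute window = 0.5 hours); E[cost] = 4.5 × $50 = $225.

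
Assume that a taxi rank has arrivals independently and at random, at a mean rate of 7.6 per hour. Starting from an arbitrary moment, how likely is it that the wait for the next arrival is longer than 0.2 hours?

The wait for the next event is exponential with rate λ = 7.6 per hour.
P(T > 0.2) = e^(−λt) = e^(−7.6 × 0.2) = e^(−1.52) ≈ 0.2187.

0.2187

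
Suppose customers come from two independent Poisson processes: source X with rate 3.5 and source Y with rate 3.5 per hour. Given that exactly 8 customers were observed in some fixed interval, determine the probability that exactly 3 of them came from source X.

0.2188

Given the total, each event is independently from source X with probability p = λ_X/(λ_X+λ_Y) = 3.5/7 = 0.5000.
So K ~ Binomial(8, 3.5/7): P(K = 3) = C(8,3) · (3.5/7)^3 · (3.5/7)^5 ≈ 0.2188.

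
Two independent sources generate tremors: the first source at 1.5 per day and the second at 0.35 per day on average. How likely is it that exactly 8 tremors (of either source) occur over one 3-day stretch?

0.0868

Independent Poisson processes superpose: combined rate λ = 1.5 + 0.35 = 1.85 per day.
Over the interval, μ = 1.85 × 3 = 5.55 (a 3-day stretch = 3 days).
P(N = 8) = e^(−5.55) · 5.55^8/8! ≈ 0.0868.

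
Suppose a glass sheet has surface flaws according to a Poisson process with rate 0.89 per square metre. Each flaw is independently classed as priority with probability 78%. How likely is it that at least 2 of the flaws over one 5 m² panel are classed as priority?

0.8610

Thinning: the flaws that are classed as priority themselves form a Poisson process with rate 0.78 × 0.89 = 0.6942 per square metre.
Over the interval, μ = 0.6942 × 5 = 3.471 (a 5 m² panel = 5 square metres).
P(N ≥ 2) = 1 − P(N ≤ 1) ≈ 0.8610.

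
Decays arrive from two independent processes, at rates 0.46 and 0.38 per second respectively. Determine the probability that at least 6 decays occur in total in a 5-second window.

0.2469

Independent Poisson processes superpose: combined rate λ = 0.46 + 0.38 = 0.84 per second.
Over the interval, μ = 0.84 × 5 = 4.2 (a 5-second window = 5 seconds).
P(N ≥ 6) = 1 − P(N ≤ 5) ≈ 0.2469.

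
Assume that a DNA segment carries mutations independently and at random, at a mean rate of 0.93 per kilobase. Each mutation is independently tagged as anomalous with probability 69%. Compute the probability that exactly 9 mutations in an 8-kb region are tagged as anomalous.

Thinning: the mutations that are tagged as anomalous themselves form a Poisson process with rate 0.69 × 0.93 = 0.6417 per kilobase.
Over the interval, μ = 0.6417 × 8 = 5.1336 (an 8-kb region = 8 kilobases).
P(N = 9) = e^(−5.1336) · 5.1336^9/9! ≈ 0.0402.

0.0402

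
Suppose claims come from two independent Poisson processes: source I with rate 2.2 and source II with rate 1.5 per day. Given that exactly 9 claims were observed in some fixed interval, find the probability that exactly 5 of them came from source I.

Given the total, each event is independently from source I with probability p = λ_I/(λ_I+λ_II) = 2.2/3.7 ≈ 0.5946.
So K ~ Binomial(9, 2.2/3.7): P(K = 5) = C(9,5) · (2.2/3.7)^5 · (1.5/3.7)^4 ≈ 0.2529.

0.2529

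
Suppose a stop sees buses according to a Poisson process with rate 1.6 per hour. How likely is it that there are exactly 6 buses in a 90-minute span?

0.0241

Over the interval, μ = 1.6 × 1.5 = 2.4 (a 90-minute span = 1.5 hours).
P(N = 6) = e^(−μ) μ^6/6! = e^(−2.4) · 2.4^6/720 ≈ 0.0241.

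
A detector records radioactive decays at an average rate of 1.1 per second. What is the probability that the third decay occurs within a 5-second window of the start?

Over the interval, μ = 1.1 × 5 = 5.5 (a 5-second window = 5 seconds).
The third arrival falls in the interval iff at least 3 events occur there: P(S_3 ≤ t) = P(N ≥ 3) = 1 − P(N ≤ 2) ≈ 0.9116.

0.9116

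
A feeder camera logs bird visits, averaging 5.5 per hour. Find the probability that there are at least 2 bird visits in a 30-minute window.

0.7603

Over the interval, μ = 5.5 × 0.5 = 2.75 (a 30-minute window = 0.5 hours).
P(N ≥ 2) = 1 − P(N ≤ 1) = 1 − Σ_{j=0}^{1} e^(−μ) μ^j/j! ≈ 0.7603.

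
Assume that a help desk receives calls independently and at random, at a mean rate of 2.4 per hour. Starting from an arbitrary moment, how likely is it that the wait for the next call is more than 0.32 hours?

The wait for the next event is exponential with rate λ = 2.4 per hour.
P(T > 0.32) = e^(−λt) = e^(−2.4 × 0.32) = e^(−0.768) ≈ 0.4639.

0.4639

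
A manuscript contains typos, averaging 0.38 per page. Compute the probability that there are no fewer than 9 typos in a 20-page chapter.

Over the interval, μ = 0.38 × 20 = 7.6 (a 20-page chapter = 20 pages).
P(N ≥ 9) = 1 − P(N ≤ 8) = 1 − Σ_{j=0}^{8} e^(−μ) μ^j/j! ≈ 0.3518.

0.3518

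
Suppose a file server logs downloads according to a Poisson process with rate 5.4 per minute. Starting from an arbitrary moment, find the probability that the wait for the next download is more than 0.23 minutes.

The wait for the next event is exponential with rate λ = 5.4 per minute.
P(T > 0.23) = e^(−λt) = e^(−5.4 × 0.23) = e^(−1.242) ≈ 0.2888.

0.2888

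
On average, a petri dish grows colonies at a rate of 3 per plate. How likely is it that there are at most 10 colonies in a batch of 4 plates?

0.3472

Over the interval, μ = 3 × 4 = 12 (a batch of 4 plates = 4 plates).
P(N ≤ 10) = Σ_{j=0}^{10} e^(−μ) μ^j/j! ≈ 0.3472.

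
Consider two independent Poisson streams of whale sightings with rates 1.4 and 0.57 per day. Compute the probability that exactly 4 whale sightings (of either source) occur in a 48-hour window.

0.1953

Independent Poisson processes superpose: combined rate λ = 1.4 + 0.57 = 1.97 per day.
Over the interval, μ = 1.97 × 2 = 3.94 (a 48-hour window = 2 days).
P(N = 4) = e^(−3.94) · 3.94^4/4! ≈ 0.1953.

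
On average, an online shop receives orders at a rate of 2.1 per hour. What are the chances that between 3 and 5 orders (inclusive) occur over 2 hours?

Over the interval, μ = 2.1 × 2 = 4.2 (2 hours).
P(3 ≤ N ≤ 5) = Σ_{j=3}^{5} e^(−4.2) · 4.2^j/j! ≈ 0.5429.

0.5429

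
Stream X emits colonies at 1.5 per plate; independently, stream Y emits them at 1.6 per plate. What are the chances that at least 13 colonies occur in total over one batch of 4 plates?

0.4697

Independent Poisson processes superpose: combined rate λ = 1.5 + 1.6 = 3.1 per plate.
Over the interval, μ = 3.1 × 4 = 12.4 (a batch of 4 plates = 4 plates).
P(N ≥ 13) = 1 − P(N ≤ 12) ≈ 0.4697.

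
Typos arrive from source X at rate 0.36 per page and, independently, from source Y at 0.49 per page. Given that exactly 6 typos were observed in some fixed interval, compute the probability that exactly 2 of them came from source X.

0.2971

Given the total, each event is independently from source X with probability p = λ_X/(λ_X+λ_Y) = 0.36/0.85 ≈ 0.4235.
So K ~ Binomial(6, 0.36/0.85): P(K = 2) = C(6,2) · (0.36/0.85)^2 · (0.49/0.85)^4 ≈ 0.2971.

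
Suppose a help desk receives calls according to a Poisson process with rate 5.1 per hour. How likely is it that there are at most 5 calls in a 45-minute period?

0.8118

Over the interval, μ = 5.1 × 0.75 = 3.825 (a 45-minute period = 0.75 hours).
P(N ≤ 5) = Σ_{j=0}^{5} e^(−μ) μ^j/j! ≈ 0.8118.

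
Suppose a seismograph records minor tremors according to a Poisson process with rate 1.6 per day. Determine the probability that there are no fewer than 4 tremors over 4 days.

Over the interval, μ = 1.6 × 4 = 6.4 (4 days).
P(N ≥ 4) = 1 − P(N ≤ 3) = 1 − Σ_{j=0}^{3} e^(−μ) μ^j/j! ≈ 0.8811.

0.8811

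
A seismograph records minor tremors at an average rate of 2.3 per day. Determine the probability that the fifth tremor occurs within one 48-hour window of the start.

0.4868

Over the interval, μ = 2.3 × 2 = 4.6 (a 48-hour window = 2 days).
The fifth arrival falls in the interval iff at least 5 events occur there: P(S_5 ≤ t) = P(N ≥ 5) = 1 − P(N ≤ 4) ≈ 0.4868.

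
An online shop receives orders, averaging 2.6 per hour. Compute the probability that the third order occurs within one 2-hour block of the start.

0.8912

Over the interval, μ = 2.6 × 2 = 5.2 (a 2-hour block = 2 hours).
The third arrival falls in the interval iff at least 3 events occur there: P(S_3 ≤ t) = P(N ≥ 3) = 1 − P(N ≤ 2) ≈ 0.8912.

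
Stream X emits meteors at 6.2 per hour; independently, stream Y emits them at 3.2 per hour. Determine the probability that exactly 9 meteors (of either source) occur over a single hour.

Independent Poisson processes superpose: combined rate λ = 6.2 + 3.2 = 9.4 per hour.
So μ = 9.4.
P(N = 9) = e^(−9.4) · 9.4^9/9! ≈ 0.1306.

0.1306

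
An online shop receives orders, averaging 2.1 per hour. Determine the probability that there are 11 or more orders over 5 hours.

Over the interval, μ = 2.1 × 5 = 10.5 (5 hours).
P(N ≥ 11) = 1 − P(N ≤ 10) = 1 − Σ_{j=0}^{10} e^(−μ) μ^j/j! ≈ 0.4793.

0.4793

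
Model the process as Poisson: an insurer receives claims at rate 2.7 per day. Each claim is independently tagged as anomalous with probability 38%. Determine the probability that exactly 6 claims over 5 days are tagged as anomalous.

0.1498

Thinning: the claims that are tagged as anomalous themselves form a Poisson process with rate 0.38 × 2.7 = 1.026 per day.
Over the interval, μ = 1.026 × 5 = 5.13 (5 days).
P(N = 6) = e^(−5.13) · 5.13^6/6! ≈ 0.1498.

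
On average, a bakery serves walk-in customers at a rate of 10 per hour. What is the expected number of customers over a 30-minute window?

E[N] = λt = 10 × 0.5 = 5 (a 30-minute window = 0.5 hours).

5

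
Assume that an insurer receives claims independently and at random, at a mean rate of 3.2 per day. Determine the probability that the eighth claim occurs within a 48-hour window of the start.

Over the interval, μ = 3.2 × 2 = 6.4 (a 48-hour window = 2 days).
The eighth arrival falls in the interval iff at least 8 events occur there: P(S_8 ≤ t) = P(N ≥ 8) = 1 − P(N ≤ 7) ≈ 0.3127.

0.3127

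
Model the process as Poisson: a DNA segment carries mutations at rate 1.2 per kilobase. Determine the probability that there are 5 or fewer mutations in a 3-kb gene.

Over the interval, μ = 1.2 × 3 = 3.6 (a 3-kb gene = 3 kilobases).
P(N ≤ 5) = Σ_{j=0}^{5} e^(−μ) μ^j/j! ≈ 0.8441.

0.8441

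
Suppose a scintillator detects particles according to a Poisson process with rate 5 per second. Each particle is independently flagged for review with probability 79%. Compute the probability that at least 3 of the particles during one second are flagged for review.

0.7545

Thinning: the particles that are flagged for review themselves form a Poisson process with rate 0.79 × 5 = 3.95 per second.
So μ = 3.95.
P(N ≥ 3) = 1 − P(N ≤ 2) ≈ 0.7545.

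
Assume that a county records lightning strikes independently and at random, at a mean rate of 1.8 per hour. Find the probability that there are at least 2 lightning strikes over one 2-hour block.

Over the interval, μ = 1.8 × 2 = 3.6 (a 2-hour block = 2 hours).
P(N ≥ 2) = 1 − P(N ≤ 1) = 1 − Σ_{j=0}^{1} e^(−μ) μ^j/j! ≈ 0.8743.

0.8743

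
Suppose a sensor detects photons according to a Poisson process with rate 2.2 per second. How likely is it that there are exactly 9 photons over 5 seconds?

0.1085

Over the interval, μ = 2.2 × 5 = 11 (5 seconds).
P(N = 9) = e^(−μ) μ^9/9! = e^(−11) · 11^9/362880 ≈ 0.1085.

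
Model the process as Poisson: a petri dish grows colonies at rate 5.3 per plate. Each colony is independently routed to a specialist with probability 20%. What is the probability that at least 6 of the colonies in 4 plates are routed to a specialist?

Thinning: the colonies that are routed to a specialist themselves form a Poisson process with rate 0.2 × 5.3 = 1.06 per plate.
Over the interval, μ = 1.06 × 4 = 4.24 (4 plates).
P(N ≥ 6) = 1 − P(N ≤ 5) ≈ 0.2534.

0.2534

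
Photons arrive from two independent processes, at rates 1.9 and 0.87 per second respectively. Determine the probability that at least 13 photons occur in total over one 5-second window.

0.6266

Independent Poisson processes superpose: combined rate λ = 1.9 + 0.87 = 2.77 per second.
Over the interval, μ = 2.77 × 5 = 13.85 (a 5-second window = 5 seconds).
P(N ≥ 13) = 1 − P(N ≤ 12) ≈ 0.6266.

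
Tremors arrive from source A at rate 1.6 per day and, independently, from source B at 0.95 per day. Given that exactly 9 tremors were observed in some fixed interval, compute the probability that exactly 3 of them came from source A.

0.0555

Given the total, each event is independently from source A with probability p = λ_A/(λ_A+λ_B) = 1.6/2.55 ≈ 0.6275.
So K ~ Binomial(9, 1.6/2.55): P(K = 3) = C(9,3) · (1.6/2.55)^3 · (0.95/2.55)^6 ≈ 0.0555.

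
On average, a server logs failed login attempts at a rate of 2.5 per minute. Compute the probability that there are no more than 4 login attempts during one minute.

0.8912

With mean μ = 2.5 per minute,
P(N ≤ 4) = Σ_{j=0}^{4} e^(−μ) μ^j/j! ≈ 0.8912.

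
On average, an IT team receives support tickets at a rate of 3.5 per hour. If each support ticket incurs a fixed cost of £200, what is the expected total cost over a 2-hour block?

£1400

E[N] = 3.5 × 2 = 7 (a 2-hour block = 2 hours); E[cost] = 7 × £200 = £1400.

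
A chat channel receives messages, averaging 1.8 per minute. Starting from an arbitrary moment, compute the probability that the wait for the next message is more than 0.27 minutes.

0.6151

The wait for the next event is exponential with rate λ = 1.8 per minute.
P(T > 0.27) = e^(−λt) = e^(−1.8 × 0.27) = e^(−0.486) ≈ 0.6151.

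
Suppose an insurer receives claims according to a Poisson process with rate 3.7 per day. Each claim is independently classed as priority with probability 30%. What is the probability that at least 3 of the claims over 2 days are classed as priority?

0.3826

Thinning: the claims that are classed as priority themselves form a Poisson process with rate 0.3 × 3.7 = 1.11 per day.
Over the interval, μ = 1.11 × 2 = 2.22 (2 days).
P(N ≥ 3) = 1 − P(N ≤ 2) ≈ 0.3826.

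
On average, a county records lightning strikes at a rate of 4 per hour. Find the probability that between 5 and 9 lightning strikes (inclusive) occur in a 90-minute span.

0.6310

Over the interval, μ = 4 × 1.5 = 6 (a 90-minute span = 1.5 hours).
P(5 ≤ N ≤ 9) = Σ_{j=5}^{9} e^(−6) · 6^j/j! ≈ 0.6310.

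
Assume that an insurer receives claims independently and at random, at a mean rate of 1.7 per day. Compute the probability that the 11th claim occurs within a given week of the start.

0.6422

Over the interval, μ = 1.7 × 7 = 11.9 (a week = 7 days).
The 11th arrival falls in the interval iff at least 11 events occur there: P(S_11 ≤ t) = P(N ≥ 11) = 1 − P(N ≤ 10) ≈ 0.6422.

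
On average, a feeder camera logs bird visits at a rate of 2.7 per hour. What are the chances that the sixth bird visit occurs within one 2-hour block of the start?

0.4539

Over the interval, μ = 2.7 × 2 = 5.4 (a 2-hour block = 2 hours).
The sixth arrival falls in the interval iff at least 6 events occur there: P(S_6 ≤ t) = P(N ≥ 6) = 1 − P(N ≤ 5) ≈ 0.4539.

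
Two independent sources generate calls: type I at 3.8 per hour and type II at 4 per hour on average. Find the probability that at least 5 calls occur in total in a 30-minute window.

Independent Poisson processes superpose: combined rate λ = 3.8 + 4 = 7.8 per hour.
Over the interval, μ = 7.8 × 0.5 = 3.9 (a 30-minute window = 0.5 hours).
P(N ≥ 5) = 1 − P(N ≤ 4) ≈ 0.3516.

0.3516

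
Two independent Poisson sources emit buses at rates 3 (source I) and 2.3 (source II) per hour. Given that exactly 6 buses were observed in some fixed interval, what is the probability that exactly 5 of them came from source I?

0.1513

Given the total, each event is independently from source I with probability p = λ_I/(λ_I+λ_II) = 3/5.3 ≈ 0.5660.
So K ~ Binomial(6, 3/5.3): P(K = 5) = C(6,5) · (3/5.3)^5 · (2.3/5.3)^1 ≈ 0.1513.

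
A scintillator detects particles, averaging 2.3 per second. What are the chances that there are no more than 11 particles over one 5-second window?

Over the interval, μ = 2.3 × 5 = 11.5 (a 5-second window = 5 seconds).
P(N ≤ 11) = Σ_{j=0}^{11} e^(−μ) μ^j/j! ≈ 0.5198.

0.5198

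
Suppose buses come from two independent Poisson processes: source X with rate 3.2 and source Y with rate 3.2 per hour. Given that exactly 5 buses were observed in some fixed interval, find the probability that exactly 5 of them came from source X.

0.0312

Given the total, each event is independently from source X with probability p = λ_X/(λ_X+λ_Y) = 3.2/6.4 = 0.5000.
So K ~ Binomial(5, 3.2/6.4): P(K = 5) = C(5,5) · (3.2/6.4)^5 · (3.2/6.4)^0 ≈ 0.0312.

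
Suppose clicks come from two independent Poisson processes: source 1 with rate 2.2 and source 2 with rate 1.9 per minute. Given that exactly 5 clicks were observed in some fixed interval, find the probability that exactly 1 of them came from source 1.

0.1237

Given the total, each event is independently from source 1 with probability p = λ_1/(λ_1+λ_2) = 2.2/4.1 ≈ 0.5366.
So K ~ Binomial(5, 2.2/4.1): P(K = 1) = C(5,1) · (2.2/4.1)^1 · (1.9/4.1)^4 ≈ 0.1237.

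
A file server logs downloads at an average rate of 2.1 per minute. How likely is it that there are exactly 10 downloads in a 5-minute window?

0.1236

Over the interval, μ = 2.1 × 5 = 10.5 (a 5-minute window = 5 minutes).
P(N = 10) = e^(−μ) μ^10/10! = e^(−10.5) · 10.5^10/3628800 ≈ 0.1236.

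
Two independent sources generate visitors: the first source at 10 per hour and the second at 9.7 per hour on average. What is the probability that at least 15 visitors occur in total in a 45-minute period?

0.5111

Independent Poisson processes superpose: combined rate λ = 10 + 9.7 = 19.7 per hour.
Over the interval, μ = 19.7 × 0.75 = 14.775 (a 45-minute period = 0.75 hours).
P(N ≥ 15) = 1 − P(N ≤ 14) ≈ 0.5111.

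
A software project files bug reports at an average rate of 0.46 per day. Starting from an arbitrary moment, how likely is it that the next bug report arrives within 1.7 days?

Inter-arrival times are exponential with rate λ = 0.46 per day.
P(T ≤ 1.7) = 1 − e^(−λt) = 1 − e^(−0.46 × 1.7) = 1 − e^(−0.782) ≈ 0.5425.

0.5425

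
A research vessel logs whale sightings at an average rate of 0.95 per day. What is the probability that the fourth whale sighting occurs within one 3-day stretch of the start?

0.3192

Over the interval, μ = 0.95 × 3 = 2.85 (a 3-day stretch = 3 days).
The fourth arrival falls in the interval iff at least 4 events occur there: P(S_4 ≤ t) = P(N ≥ 4) = 1 − P(N ≤ 3) ≈ 0.3192.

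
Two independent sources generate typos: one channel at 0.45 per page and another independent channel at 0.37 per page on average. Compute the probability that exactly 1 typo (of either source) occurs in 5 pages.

0.0679

Independent Poisson processes superpose: combined rate λ = 0.45 + 0.37 = 0.82 per page.
Over the interval, μ = 0.82 × 5 = 4.1 (5 pages).
P(N = 1) = e^(−4.1) · 4.1^1/1! ≈ 0.0679.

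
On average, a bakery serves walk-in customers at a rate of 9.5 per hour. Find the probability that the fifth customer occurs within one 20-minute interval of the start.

Over the interval, μ = 9.5 × 1/3 ≈ 3.16667 (a 20-minute interval = 1/3 hours).
The fifth arrival falls in the interval iff at least 5 events occur there: P(S_5 ≤ t) = P(N ≥ 5) = 1 − P(N ≤ 4) ≈ 0.2135.

0.2135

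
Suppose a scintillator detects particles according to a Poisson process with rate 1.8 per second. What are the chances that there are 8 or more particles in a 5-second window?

Over the interval, μ = 1.8 × 5 = 9 (a 5-second window = 5 seconds).
P(N ≥ 8) = 1 − P(N ≤ 7) = 1 − Σ_{j=0}^{7} e^(−μ) μ^j/j! ≈ 0.6761.

0.6761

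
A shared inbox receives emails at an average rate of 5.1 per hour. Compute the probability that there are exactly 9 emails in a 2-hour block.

Over the interval, μ = 5.1 × 2 = 10.2 (a 2-hour block = 2 hours).
P(N = 9) = e^(−μ) μ^9/9! = e^(−10.2) · 10.2^9/362880 ≈ 0.1224.

0.1224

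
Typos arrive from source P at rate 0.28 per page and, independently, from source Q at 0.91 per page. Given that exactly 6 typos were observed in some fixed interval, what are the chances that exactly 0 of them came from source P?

Given the total, each event is independently from source P with probability p = λ_P/(λ_P+λ_Q) = 0.28/1.19 ≈ 0.2353.
So K ~ Binomial(6, 0.28/1.19): P(K = 0) = C(6,0) · (0.28/1.19)^0 · (0.91/1.19)^6 ≈ 0.2000.

0.2000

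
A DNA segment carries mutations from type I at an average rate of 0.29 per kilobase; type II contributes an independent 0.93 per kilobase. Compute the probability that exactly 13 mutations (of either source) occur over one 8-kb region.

0.0676

Independent Poisson processes superpose: combined rate λ = 0.29 + 0.93 = 1.22 per kilobase.
Over the interval, μ = 1.22 × 8 = 9.76 (an 8-kb region = 8 kilobases).
P(N = 13) = e^(−9.76) · 9.76^13/13! ≈ 0.0676.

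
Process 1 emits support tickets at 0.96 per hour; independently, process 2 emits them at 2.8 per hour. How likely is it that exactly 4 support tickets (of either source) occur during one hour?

0.1939

Independent Poisson processes superpose: combined rate λ = 0.96 + 2.8 = 3.76 per hour.
So μ = 3.76.
P(N = 4) = e^(−3.76) · 3.76^4/4! ≈ 0.1939.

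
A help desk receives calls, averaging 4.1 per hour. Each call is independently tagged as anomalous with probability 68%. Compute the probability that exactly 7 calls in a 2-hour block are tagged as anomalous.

Thinning: the calls that are tagged as anomalous themselves form a Poisson process with rate 0.68 × 4.1 = 2.788 per hour.
Over the interval, μ = 2.788 × 2 = 5.576 (a 2-hour block = 2 hours).
P(N = 7) = e^(−5.576) · 5.576^7/7! ≈ 0.1260.

0.1260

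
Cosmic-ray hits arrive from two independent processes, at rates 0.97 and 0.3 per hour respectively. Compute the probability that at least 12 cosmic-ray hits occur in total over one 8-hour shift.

0.3216

Independent Poisson processes superpose: combined rate λ = 0.97 + 0.3 = 1.27 per hour.
Over the interval, μ = 1.27 × 8 = 10.16 (an 8-hour shift = 8 hours).
P(N ≥ 12) = 1 − P(N ≤ 11) ≈ 0.3216.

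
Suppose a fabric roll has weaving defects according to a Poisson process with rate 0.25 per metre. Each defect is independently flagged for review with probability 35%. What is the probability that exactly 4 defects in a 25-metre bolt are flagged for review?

0.1070

Thinning: the defects that are flagged for review themselves form a Poisson process with rate 0.35 × 0.25 = 0.0875 per metre.
Over the interval, μ = 0.0875 × 25 = 2.1875 (a 25-metre bolt = 25 metres).
P(N = 4) = e^(−2.1875) · 2.1875^4/4! ≈ 0.1070.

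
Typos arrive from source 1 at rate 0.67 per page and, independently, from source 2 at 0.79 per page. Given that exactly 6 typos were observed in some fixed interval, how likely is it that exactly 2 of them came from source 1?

Given the total, each event is independently from source 1 with probability p = λ_1/(λ_1+λ_2) = 0.67/1.46 ≈ 0.4589.
So K ~ Binomial(6, 0.67/1.46): P(K = 2) = C(6,2) · (0.67/1.46)^2 · (0.79/1.46)^4 ≈ 0.2708.

0.2708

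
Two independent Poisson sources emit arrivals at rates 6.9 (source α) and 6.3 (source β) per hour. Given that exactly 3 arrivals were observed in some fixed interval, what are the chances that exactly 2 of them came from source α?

0.3912

Given the total, each event is independently from source α with probability p = λ_α/(λ_α+λ_β) = 6.9/13.2 ≈ 0.5227.
So K ~ Binomial(3, 6.9/13.2): P(K = 2) = C(3,2) · (6.9/13.2)^2 · (6.3/13.2)^1 ≈ 0.3912.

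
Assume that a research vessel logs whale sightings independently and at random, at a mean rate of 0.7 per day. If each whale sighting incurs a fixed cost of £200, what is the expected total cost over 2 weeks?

E[N] = 0.7 × 14 = 9.8 (2 weeks = 14 days); E[cost] = 9.8 × £200 = £1960.

£1960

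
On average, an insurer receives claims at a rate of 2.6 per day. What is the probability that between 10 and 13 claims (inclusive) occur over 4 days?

Over the interval, μ = 2.6 × 4 = 10.4 (4 days).
P(10 ≤ N ≤ 13) = Σ_{j=10}^{13} e^(−10.4) · 10.4^j/j! ≈ 0.4246.

0.4246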